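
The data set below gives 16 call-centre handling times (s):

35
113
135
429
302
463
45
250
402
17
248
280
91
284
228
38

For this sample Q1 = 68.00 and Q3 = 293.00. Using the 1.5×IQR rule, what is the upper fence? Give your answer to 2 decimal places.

IQR = Q3 − Q1 = 293.00 − 68.00 = 225.00.
Lower fence = Q1 − 1.5·IQR = 68.00 − 337.50 = -269.50.
Upper fence = Q3 + 1.5·IQR = 293.00 + 337.50 = 630.50.

630.50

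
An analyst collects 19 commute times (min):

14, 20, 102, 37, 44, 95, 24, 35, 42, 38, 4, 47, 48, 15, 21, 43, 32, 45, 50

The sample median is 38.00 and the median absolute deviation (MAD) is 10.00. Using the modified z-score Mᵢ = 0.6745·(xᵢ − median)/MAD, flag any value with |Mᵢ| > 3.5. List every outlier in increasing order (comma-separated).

|Mᵢ| > 3.5 ⇔ |xᵢ − 38.00| > 3.5·10.00/0.6745 = 51.89.
So outliers lie outside [-13.89, 89.89].
95: M = 3.84 → outlier.
102: M = 4.32 → outlier.

95, 102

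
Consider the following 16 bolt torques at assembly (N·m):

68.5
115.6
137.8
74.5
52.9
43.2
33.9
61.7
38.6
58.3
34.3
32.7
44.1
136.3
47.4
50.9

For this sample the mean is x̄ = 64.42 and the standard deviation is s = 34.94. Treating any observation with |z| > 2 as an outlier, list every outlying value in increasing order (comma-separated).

Cutoffs at x̄ ± 2s: 64.42 ± 2·34.94 = [-5.46, 134.30].
136.3: z = 2.06, |z| > 2 → outlier.
137.8: z = 2.10, |z| > 2 → outlier.
Every other value lies within [-5.46, 134.30].

136.3, 137.8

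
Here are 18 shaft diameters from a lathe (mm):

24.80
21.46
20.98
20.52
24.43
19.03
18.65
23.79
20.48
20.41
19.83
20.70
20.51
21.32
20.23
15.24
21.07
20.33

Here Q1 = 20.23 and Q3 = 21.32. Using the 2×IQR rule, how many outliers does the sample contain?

4

IQR = 1.09; fences at 20.23 − 2.18 = 18.05 and 21.32 + 2.18 = 23.50.
Outside the cutoffs: 15.24, 23.79, 24.43, 24.80.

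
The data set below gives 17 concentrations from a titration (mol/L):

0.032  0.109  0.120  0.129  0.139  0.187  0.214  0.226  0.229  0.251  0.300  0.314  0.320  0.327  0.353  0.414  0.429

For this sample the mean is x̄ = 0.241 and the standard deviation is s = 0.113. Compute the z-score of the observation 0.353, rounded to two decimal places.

z = (0.353 − 0.241) / 0.113 = 0.99.

0.99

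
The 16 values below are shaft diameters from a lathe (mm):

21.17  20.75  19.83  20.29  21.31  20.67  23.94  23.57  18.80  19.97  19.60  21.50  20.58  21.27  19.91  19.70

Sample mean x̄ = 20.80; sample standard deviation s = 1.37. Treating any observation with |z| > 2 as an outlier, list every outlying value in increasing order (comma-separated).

23.57, 23.94

Cutoffs at x̄ ± 2s: 20.80 ± 2·1.37 = [18.06, 23.54].
23.57: z = 2.02, |z| > 2 → outlier.
23.94: z = 2.29, |z| > 2 → outlier.
Every other value lies within [18.06, 23.54].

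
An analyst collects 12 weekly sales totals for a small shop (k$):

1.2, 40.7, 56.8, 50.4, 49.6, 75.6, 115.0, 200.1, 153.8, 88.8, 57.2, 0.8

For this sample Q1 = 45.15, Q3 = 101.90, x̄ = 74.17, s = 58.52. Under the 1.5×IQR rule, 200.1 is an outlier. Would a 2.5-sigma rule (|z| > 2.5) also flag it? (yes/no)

z = (200.1 − 74.17) / 58.52 = 2.15.
|z| = 2.15 ≤ 2.5.

no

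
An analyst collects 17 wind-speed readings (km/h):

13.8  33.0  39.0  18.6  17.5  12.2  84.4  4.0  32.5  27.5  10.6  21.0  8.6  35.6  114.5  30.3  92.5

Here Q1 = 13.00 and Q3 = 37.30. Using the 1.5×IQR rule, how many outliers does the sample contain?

3

IQR = 24.30; fences at 13.00 − 36.45 = -23.45 and 37.30 + 36.45 = 73.75.
Outside the cutoffs: 84.4, 92.5, 114.5.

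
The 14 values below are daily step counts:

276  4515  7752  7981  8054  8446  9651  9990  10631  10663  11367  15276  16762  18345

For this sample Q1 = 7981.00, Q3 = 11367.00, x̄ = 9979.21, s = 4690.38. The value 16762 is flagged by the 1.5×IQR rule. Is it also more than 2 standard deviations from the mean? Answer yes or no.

z = (16762 − 9979.21) / 4690.38 = 1.45.
|z| = 1.45 ≤ 2.

no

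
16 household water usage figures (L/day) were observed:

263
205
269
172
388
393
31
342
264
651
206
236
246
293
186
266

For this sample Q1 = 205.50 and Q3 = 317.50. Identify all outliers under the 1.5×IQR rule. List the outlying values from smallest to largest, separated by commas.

IQR = Q3 − Q1 = 317.50 − 205.50 = 112.00.
Lower fence = Q1 − 1.5·IQR = 205.50 − 168.00 = 37.50.
Upper fence = Q3 + 1.5·IQR = 317.50 + 168.00 = 485.50.
31 < 37.50 → outlier.
651 > 485.50 → outlier.
All remaining values lie within [37.50, 485.50].

31, 651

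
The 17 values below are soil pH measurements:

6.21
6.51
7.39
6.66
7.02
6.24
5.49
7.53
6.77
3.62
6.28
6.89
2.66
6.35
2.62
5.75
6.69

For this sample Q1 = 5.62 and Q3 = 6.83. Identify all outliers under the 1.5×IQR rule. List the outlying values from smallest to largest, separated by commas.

2.62, 2.66, 3.62

IQR = Q3 − Q1 = 6.83 − 5.62 = 1.21.
Lower fence = Q1 − 1.5·IQR = 5.62 − 1.815 = 3.805.
Upper fence = Q3 + 1.5·IQR = 6.83 + 1.815 = 8.645.
2.62 < 3.805 → outlier.
2.66 < 3.805 → outlier.
3.62 < 3.805 → outlier.
All remaining values lie within [3.805, 8.645].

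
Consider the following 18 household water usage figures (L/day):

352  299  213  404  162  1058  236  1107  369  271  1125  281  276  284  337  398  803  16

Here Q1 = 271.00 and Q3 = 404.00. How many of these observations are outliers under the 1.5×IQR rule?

5

IQR = 133.00; fences at 271.00 − 199.50 = 71.50 and 404.00 + 199.50 = 603.50.
Outside the cutoffs: 16, 803, 1058, 1107, 1125.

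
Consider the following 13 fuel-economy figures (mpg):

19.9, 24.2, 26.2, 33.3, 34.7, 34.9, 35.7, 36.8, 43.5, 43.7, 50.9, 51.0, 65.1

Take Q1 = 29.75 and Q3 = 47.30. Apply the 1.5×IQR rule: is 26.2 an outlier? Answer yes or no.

IQR = Q3 − Q1 = 47.30 − 29.75 = 17.55.
Lower fence = Q1 − 1.5·IQR = 29.75 − 26.325 = 3.425.
Upper fence = Q3 + 1.5·IQR = 47.30 + 26.325 = 73.625.
26.2 lies within [3.425, 73.625].

no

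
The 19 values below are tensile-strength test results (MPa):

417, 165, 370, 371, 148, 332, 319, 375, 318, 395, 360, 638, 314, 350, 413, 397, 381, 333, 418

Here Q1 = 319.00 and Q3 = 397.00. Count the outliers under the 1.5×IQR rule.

3

IQR = 78.00; fences at 319.00 − 117.00 = 202.00 and 397.00 + 117.00 = 514.00.
Outside the cutoffs: 148, 165, 638.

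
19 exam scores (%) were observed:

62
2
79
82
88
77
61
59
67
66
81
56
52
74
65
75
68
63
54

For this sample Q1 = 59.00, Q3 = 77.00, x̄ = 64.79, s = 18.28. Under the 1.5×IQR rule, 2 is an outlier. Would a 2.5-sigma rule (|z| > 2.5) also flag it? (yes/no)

z = (2 − 64.79) / 18.28 = -3.43.
|z| = 3.43 > 2.5.

yes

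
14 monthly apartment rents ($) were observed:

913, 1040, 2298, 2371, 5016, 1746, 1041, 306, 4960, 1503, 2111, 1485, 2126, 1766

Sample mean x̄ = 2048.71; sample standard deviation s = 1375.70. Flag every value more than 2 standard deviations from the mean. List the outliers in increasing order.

Cutoffs at x̄ ± 2s: 2048.71 ± 2·1375.70 = [-702.69, 4800.11].
4960: z = 2.12, |z| > 2 → outlier.
5016: z = 2.16, |z| > 2 → outlier.
Every other value lies within [-702.69, 4800.11].

4960, 5016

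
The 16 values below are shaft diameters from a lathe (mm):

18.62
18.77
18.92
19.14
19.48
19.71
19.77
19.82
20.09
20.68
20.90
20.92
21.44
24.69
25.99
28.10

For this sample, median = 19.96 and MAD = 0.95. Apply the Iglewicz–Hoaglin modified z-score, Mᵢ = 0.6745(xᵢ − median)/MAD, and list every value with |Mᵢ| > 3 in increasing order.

24.69, 25.99, 28.10

|Mᵢ| > 3 ⇔ |xᵢ − 19.96| > 3·0.95/0.6745 = 4.23.
So outliers lie outside [15.73, 24.19].
24.69: M = 3.36 → outlier.
25.99: M = 4.28 → outlier.
28.10: M = 5.78 → outlier.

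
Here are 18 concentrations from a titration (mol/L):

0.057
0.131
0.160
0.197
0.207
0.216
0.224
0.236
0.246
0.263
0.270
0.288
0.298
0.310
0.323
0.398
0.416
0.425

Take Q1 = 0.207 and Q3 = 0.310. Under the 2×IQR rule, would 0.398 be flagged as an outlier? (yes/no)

no

IQR = Q3 − Q1 = 0.310 − 0.207 = 0.103.
Lower fence = Q1 − 2·IQR = 0.207 − 0.206 = 0.001.
Upper fence = Q3 + 2·IQR = 0.310 + 0.206 = 0.516.
0.398 lies within [0.001, 0.516].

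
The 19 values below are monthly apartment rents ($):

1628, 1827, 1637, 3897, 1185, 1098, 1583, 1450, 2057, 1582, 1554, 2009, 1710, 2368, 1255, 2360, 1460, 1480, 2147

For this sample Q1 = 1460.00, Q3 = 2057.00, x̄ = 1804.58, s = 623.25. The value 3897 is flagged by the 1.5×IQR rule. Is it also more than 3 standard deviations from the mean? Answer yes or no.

z = (3897 − 1804.58) / 623.25 = 3.36.
|z| = 3.36 > 3.

yes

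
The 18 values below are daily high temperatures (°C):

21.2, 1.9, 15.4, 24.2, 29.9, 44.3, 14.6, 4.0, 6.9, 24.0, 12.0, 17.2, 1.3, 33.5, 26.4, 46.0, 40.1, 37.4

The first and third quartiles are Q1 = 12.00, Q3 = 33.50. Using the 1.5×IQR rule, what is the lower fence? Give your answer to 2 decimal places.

-20.25

IQR = Q3 − Q1 = 33.50 − 12.00 = 21.50.
Lower fence = Q1 − 1.5·IQR = 12.00 − 32.25 = -20.25.
Upper fence = Q3 + 1.5·IQR = 33.50 + 32.25 = 65.75.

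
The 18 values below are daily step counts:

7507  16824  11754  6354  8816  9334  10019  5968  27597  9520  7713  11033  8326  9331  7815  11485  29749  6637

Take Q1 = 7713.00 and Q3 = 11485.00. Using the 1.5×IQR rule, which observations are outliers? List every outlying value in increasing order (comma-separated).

27597, 29749

IQR = Q3 − Q1 = 11485.00 − 7713.00 = 3772.00.
Lower fence = Q1 − 1.5·IQR = 7713.00 − 5658.00 = 2055.00.
Upper fence = Q3 + 1.5·IQR = 11485.00 + 5658.00 = 17143.00.
27597 > 17143.00 → outlier.
29749 > 17143.00 → outlier.
All remaining values lie within [2055.00, 17143.00].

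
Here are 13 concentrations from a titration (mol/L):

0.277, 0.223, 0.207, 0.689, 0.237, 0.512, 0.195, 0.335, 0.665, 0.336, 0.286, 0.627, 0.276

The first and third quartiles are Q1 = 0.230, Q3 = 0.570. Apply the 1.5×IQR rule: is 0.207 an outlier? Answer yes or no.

IQR = Q3 − Q1 = 0.570 − 0.230 = 0.340.
Lower fence = Q1 − 1.5·IQR = 0.230 − 0.510 = -0.280.
Upper fence = Q3 + 1.5·IQR = 0.570 + 0.510 = 1.080.
0.207 lies within [-0.280, 1.080].

no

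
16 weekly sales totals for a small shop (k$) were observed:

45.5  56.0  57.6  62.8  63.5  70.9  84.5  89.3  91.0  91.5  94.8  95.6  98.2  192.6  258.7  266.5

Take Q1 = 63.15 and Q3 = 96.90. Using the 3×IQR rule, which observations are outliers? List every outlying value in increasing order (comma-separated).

IQR = Q3 − Q1 = 96.90 − 63.15 = 33.75.
Lower fence = Q1 − 3·IQR = 63.15 − 101.25 = -38.10.
Upper fence = Q3 + 3·IQR = 96.90 + 101.25 = 198.15.
258.7 > 198.15 → outlier.
266.5 > 198.15 → outlier.
All remaining values lie within [-38.10, 198.15].

258.7, 266.5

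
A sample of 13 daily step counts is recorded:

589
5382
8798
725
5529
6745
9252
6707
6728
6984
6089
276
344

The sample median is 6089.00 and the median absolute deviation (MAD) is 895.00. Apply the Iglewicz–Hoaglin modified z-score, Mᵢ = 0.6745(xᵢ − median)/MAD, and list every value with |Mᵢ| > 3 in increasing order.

276, 344, 589, 725

|Mᵢ| > 3 ⇔ |xᵢ − 6089.00| > 3·895.00/0.6745 = 3980.73.
So outliers lie outside [2108.27, 10069.73].
276: M = -4.38 → outlier.
344: M = -4.33 → outlier.
589: M = -4.14 → outlier.
725: M = -4.04 → outlier.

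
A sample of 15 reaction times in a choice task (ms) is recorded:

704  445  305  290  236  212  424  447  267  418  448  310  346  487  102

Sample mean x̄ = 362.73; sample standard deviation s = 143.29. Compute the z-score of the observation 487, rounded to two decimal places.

z = (487 − 362.73) / 143.29 = 0.87.

0.87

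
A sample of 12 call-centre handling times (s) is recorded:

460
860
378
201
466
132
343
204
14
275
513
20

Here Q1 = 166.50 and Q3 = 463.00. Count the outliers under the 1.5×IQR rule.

0

IQR = 296.50; fences at 166.50 − 444.75 = -278.25 and 463.00 + 444.75 = 907.75.
Every value lies within the cutoffs.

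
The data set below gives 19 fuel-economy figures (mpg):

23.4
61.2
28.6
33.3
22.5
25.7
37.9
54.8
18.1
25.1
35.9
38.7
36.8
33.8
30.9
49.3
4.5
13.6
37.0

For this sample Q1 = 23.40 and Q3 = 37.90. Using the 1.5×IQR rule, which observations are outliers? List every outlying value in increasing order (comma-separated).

IQR = Q3 − Q1 = 37.90 − 23.40 = 14.50.
Lower fence = Q1 − 1.5·IQR = 23.40 − 21.75 = 1.65.
Upper fence = Q3 + 1.5·IQR = 37.90 + 21.75 = 59.65.
61.2 > 59.65 → outlier.
All remaining values lie within [1.65, 59.65].

61.2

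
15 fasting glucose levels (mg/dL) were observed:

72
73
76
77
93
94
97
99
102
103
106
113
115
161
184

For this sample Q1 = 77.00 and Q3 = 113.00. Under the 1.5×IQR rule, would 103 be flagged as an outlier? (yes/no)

no

IQR = Q3 − Q1 = 113.00 − 77.00 = 36.00.
Lower fence = Q1 − 1.5·IQR = 77.00 − 54.00 = 23.00.
Upper fence = Q3 + 1.5·IQR = 113.00 + 54.00 = 167.00.
103 lies within [23.00, 167.00].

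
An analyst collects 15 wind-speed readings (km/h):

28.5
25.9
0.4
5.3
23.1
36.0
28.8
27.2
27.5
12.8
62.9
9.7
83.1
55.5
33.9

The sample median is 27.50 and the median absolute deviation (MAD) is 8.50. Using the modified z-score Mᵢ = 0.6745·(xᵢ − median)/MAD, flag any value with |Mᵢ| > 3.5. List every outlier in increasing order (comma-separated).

83.1

|Mᵢ| > 3.5 ⇔ |xᵢ − 27.50| > 3.5·8.50/0.6745 = 44.11.
So outliers lie outside [-16.61, 71.61].
83.1: M = 4.41 → outlier.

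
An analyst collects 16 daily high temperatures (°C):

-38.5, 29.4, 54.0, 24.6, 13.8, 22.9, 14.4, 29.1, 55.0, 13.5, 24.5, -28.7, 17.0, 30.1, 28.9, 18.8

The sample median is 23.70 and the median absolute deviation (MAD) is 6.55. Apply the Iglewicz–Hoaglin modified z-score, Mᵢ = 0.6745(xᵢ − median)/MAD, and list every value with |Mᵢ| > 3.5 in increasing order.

-38.5, -28.7

|Mᵢ| > 3.5 ⇔ |xᵢ − 23.70| > 3.5·6.55/0.6745 = 33.99.
So outliers lie outside [-10.29, 57.69].
-38.5: M = -6.41 → outlier.
-28.7: M = -5.40 → outlier.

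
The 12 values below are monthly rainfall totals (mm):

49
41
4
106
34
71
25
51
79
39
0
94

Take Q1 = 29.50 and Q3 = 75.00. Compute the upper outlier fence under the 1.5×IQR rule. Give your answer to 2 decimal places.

143.25

IQR = Q3 − Q1 = 75.00 − 29.50 = 45.50.
Lower fence = Q1 − 1.5·IQR = 29.50 − 68.25 = -38.75.
Upper fence = Q3 + 1.5·IQR = 75.00 + 68.25 = 143.25.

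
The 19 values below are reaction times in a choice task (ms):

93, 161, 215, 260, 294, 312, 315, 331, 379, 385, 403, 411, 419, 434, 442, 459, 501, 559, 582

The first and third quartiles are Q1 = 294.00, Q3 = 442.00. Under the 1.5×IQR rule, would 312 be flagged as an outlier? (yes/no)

no

IQR = Q3 − Q1 = 442.00 − 294.00 = 148.00.
Lower fence = Q1 − 1.5·IQR = 294.00 − 222.00 = 72.00.
Upper fence = Q3 + 1.5·IQR = 442.00 + 222.00 = 664.00.
312 lies within [72.00, 664.00].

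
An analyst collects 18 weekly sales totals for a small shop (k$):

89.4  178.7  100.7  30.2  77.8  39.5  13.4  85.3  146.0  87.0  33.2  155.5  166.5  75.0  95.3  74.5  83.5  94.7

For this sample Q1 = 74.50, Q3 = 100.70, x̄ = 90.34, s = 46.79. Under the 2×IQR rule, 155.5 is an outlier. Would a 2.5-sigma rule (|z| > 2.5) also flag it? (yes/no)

no

z = (155.5 − 90.34) / 46.79 = 1.39.
|z| = 1.39 ≤ 2.5.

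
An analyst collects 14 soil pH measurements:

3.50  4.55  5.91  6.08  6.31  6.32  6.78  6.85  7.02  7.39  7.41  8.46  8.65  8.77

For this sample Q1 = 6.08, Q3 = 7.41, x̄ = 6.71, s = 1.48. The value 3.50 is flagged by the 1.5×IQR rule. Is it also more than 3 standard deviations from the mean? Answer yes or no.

no

z = (3.50 − 6.71) / 1.48 = -2.17.
|z| = 2.17 ≤ 3.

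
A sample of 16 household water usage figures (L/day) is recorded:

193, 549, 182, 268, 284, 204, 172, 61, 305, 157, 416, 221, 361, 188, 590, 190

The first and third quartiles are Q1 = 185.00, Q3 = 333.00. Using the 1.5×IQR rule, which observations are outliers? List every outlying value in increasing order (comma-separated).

590

IQR = Q3 − Q1 = 333.00 − 185.00 = 148.00.
Lower fence = Q1 − 1.5·IQR = 185.00 − 222.00 = -37.00.
Upper fence = Q3 + 1.5·IQR = 333.00 + 222.00 = 555.00.
590 > 555.00 → outlier.
All remaining values lie within [-37.00, 555.00].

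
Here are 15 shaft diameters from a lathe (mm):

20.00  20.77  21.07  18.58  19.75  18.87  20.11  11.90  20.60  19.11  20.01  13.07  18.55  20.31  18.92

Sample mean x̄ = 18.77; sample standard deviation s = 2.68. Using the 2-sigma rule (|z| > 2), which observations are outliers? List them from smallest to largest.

Cutoffs at x̄ ± 2s: 18.77 ± 2·2.68 = [13.41, 24.13].
11.90: z = -2.56, |z| > 2 → outlier.
13.07: z = -2.13, |z| > 2 → outlier.
Every other value lies within [13.41, 24.13].

11.90, 13.07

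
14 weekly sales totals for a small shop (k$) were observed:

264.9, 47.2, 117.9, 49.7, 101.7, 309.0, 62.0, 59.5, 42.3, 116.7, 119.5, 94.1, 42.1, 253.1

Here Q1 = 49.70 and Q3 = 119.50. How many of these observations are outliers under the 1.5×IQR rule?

3

IQR = 69.80; fences at 49.70 − 104.70 = -55.00 and 119.50 + 104.70 = 224.20.
Outside the cutoffs: 253.1, 264.9, 309.0.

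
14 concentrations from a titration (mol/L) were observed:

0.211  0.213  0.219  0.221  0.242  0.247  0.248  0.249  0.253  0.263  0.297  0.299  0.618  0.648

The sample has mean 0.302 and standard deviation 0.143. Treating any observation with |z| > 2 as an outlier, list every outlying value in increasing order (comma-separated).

Cutoffs at x̄ ± 2s: 0.302 ± 2·0.143 = [0.016, 0.588].
0.618: z = 2.21, |z| > 2 → outlier.
0.648: z = 2.42, |z| > 2 → outlier.
Every other value lies within [0.016, 0.588].

0.618, 0.648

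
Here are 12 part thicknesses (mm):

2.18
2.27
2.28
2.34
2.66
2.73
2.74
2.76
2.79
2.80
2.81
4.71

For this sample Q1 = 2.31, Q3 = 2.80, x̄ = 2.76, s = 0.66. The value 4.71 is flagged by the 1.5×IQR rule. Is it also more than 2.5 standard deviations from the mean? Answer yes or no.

yes

z = (4.71 − 2.76) / 0.66 = 2.95.
|z| = 2.95 > 2.5.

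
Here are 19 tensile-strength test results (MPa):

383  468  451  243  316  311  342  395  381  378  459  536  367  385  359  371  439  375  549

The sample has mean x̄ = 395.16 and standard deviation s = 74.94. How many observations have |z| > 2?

2

Cutoffs: x̄ ± 2s = [245.28, 545.04].
Outside the cutoffs: 243, 549.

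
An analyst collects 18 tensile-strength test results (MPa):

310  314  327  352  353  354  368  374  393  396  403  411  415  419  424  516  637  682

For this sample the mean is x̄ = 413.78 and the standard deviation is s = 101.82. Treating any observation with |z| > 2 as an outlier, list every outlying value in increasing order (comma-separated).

Cutoffs at x̄ ± 2s: 413.78 ± 2·101.82 = [210.14, 617.42].
637: z = 2.19, |z| > 2 → outlier.
682: z = 2.63, |z| > 2 → outlier.
Every other value lies within [210.14, 617.42].

637, 682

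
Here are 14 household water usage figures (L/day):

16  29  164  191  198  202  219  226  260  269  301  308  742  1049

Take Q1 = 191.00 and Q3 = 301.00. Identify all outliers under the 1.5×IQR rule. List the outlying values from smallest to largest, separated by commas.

IQR = Q3 − Q1 = 301.00 − 191.00 = 110.00.
Lower fence = Q1 − 1.5·IQR = 191.00 − 165.00 = 26.00.
Upper fence = Q3 + 1.5·IQR = 301.00 + 165.00 = 466.00.
16 < 26.00 → outlier.
742 > 466.00 → outlier.
1049 > 466.00 → outlier.
All remaining values lie within [26.00, 466.00].

16, 742, 1049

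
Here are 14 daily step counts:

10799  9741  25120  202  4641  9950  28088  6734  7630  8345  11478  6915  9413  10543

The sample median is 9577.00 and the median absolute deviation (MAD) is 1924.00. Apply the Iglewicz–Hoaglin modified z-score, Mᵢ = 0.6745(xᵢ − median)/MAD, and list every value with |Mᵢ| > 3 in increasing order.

202, 25120, 28088

|Mᵢ| > 3 ⇔ |xᵢ − 9577.00| > 3·1924.00/0.6745 = 8557.45.
So outliers lie outside [1019.55, 18134.45].
202: M = -3.29 → outlier.
25120: M = 5.45 → outlier.
28088: M = 6.49 → outlier.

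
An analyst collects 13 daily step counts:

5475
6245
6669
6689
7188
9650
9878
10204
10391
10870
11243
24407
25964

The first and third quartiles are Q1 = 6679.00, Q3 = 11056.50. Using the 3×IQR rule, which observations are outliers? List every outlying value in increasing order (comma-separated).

24407, 25964

IQR = Q3 − Q1 = 11056.50 − 6679.00 = 4377.50.
Lower fence = Q1 − 3·IQR = 6679.00 − 13132.50 = -6453.50.
Upper fence = Q3 + 3·IQR = 11056.50 + 13132.50 = 24189.00.
24407 > 24189.00 → outlier.
25964 > 24189.00 → outlier.
All remaining values lie within [-6453.50, 24189.00].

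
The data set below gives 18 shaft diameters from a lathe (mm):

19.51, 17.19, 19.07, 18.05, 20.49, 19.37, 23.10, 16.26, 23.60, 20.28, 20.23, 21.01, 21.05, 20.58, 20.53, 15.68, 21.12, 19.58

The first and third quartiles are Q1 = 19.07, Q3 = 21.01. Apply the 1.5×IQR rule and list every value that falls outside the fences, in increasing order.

IQR = Q3 − Q1 = 21.01 − 19.07 = 1.94.
Lower fence = Q1 − 1.5·IQR = 19.07 − 2.91 = 16.16.
Upper fence = Q3 + 1.5·IQR = 21.01 + 2.91 = 23.92.
15.68 < 16.16 → outlier.
All remaining values lie within [16.16, 23.92].

15.68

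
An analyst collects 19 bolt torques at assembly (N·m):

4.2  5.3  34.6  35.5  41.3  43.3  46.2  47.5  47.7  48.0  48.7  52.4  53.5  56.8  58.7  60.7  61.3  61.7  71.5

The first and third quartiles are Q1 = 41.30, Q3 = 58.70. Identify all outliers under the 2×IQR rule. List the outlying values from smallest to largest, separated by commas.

4.2, 5.3

IQR = Q3 − Q1 = 58.70 − 41.30 = 17.40.
Lower fence = Q1 − 2·IQR = 41.30 − 34.80 = 6.50.
Upper fence = Q3 + 2·IQR = 58.70 + 34.80 = 93.50.
4.2 < 6.50 → outlier.
5.3 < 6.50 → outlier.
All remaining values lie within [6.50, 93.50].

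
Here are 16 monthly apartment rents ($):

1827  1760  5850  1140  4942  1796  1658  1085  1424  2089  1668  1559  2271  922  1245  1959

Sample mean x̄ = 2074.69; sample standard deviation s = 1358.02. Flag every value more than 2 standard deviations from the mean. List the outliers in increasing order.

Cutoffs at x̄ ± 2s: 2074.69 ± 2·1358.02 = [-641.35, 4790.73].
4942: z = 2.11, |z| > 2 → outlier.
5850: z = 2.78, |z| > 2 → outlier.
Every other value lies within [-641.35, 4790.73].

4942, 5850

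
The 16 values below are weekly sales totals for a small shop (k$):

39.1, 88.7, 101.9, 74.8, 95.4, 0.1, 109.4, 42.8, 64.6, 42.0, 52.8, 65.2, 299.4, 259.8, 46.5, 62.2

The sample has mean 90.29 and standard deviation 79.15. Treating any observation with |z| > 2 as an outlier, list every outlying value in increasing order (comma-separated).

Cutoffs at x̄ ± 2s: 90.29 ± 2·79.15 = [-68.01, 248.59].
259.8: z = 2.14, |z| > 2 → outlier.
299.4: z = 2.64, |z| > 2 → outlier.
Every other value lies within [-68.01, 248.59].

259.8, 299.4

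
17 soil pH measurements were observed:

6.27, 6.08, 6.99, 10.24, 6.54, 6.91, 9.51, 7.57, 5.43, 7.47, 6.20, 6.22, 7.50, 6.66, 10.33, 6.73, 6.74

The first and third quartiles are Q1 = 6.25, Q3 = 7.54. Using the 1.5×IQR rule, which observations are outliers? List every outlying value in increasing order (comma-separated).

9.51, 10.24, 10.33

IQR = Q3 − Q1 = 7.54 − 6.25 = 1.29.
Lower fence = Q1 − 1.5·IQR = 6.25 − 1.935 = 4.315.
Upper fence = Q3 + 1.5·IQR = 7.54 + 1.935 = 9.475.
9.51 > 9.475 → outlier.
10.24 > 9.475 → outlier.
10.33 > 9.475 → outlier.
All remaining values lie within [4.315, 9.475].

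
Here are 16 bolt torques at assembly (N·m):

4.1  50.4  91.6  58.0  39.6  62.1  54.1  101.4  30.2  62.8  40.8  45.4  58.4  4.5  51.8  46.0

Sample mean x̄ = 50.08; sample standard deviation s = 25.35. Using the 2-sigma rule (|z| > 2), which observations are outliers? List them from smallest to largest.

101.4

Cutoffs at x̄ ± 2s: 50.08 ± 2·25.35 = [-0.62, 100.78].
101.4: z = 2.02, |z| > 2 → outlier.
Every other value lies within [-0.62, 100.78].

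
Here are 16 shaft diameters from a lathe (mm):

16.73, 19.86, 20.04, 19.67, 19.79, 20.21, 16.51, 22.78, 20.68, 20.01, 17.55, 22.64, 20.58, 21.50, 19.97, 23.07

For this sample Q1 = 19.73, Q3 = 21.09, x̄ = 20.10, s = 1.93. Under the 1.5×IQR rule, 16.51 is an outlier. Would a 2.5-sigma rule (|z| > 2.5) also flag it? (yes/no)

z = (16.51 − 20.10) / 1.93 = -1.86.
|z| = 1.86 ≤ 2.5.

no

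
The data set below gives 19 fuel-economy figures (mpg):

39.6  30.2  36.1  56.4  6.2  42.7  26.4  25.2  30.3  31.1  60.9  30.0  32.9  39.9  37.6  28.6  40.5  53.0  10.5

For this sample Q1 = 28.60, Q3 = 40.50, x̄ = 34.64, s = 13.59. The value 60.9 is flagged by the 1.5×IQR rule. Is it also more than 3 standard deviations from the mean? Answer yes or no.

no

z = (60.9 − 34.64) / 13.59 = 1.93.
|z| = 1.93 ≤ 3.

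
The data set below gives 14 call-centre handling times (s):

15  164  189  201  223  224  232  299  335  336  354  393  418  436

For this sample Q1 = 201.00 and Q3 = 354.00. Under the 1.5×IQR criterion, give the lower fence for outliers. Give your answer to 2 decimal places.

IQR = Q3 − Q1 = 354.00 − 201.00 = 153.00.
Lower fence = Q1 − 1.5·IQR = 201.00 − 229.50 = -28.50.
Upper fence = Q3 + 1.5·IQR = 354.00 + 229.50 = 583.50.

-28.50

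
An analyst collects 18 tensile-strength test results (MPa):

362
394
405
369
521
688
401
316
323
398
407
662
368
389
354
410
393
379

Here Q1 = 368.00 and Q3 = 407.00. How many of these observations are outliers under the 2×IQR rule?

3

IQR = 39.00; fences at 368.00 − 78.00 = 290.00 and 407.00 + 78.00 = 485.00.
Outside the cutoffs: 521, 662, 688.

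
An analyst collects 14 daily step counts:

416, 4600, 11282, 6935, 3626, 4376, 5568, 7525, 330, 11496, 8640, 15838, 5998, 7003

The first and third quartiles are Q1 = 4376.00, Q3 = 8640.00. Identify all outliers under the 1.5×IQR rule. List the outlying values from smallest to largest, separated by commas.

IQR = Q3 − Q1 = 8640.00 − 4376.00 = 4264.00.
Lower fence = Q1 − 1.5·IQR = 4376.00 − 6396.00 = -2020.00.
Upper fence = Q3 + 1.5·IQR = 8640.00 + 6396.00 = 15036.00.
15838 > 15036.00 → outlier.
All remaining values lie within [-2020.00, 15036.00].

15838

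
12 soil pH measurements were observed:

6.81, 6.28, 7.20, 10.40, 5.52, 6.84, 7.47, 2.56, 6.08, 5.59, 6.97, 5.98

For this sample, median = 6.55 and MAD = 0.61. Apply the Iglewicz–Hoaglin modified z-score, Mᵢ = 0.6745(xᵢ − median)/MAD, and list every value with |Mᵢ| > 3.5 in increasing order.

|Mᵢ| > 3.5 ⇔ |xᵢ − 6.55| > 3.5·0.61/0.6745 = 3.17.
So outliers lie outside [3.38, 9.72].
2.56: M = -4.41 → outlier.
10.40: M = 4.26 → outlier.

2.56, 10.40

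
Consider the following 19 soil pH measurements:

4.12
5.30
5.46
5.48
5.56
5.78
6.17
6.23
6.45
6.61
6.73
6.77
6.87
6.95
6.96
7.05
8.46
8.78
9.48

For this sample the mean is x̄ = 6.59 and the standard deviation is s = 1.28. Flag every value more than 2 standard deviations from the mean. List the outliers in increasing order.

9.48

Cutoffs at x̄ ± 2s: 6.59 ± 2·1.28 = [4.03, 9.15].
9.48: z = 2.26, |z| > 2 → outlier.
Every other value lies within [4.03, 9.15].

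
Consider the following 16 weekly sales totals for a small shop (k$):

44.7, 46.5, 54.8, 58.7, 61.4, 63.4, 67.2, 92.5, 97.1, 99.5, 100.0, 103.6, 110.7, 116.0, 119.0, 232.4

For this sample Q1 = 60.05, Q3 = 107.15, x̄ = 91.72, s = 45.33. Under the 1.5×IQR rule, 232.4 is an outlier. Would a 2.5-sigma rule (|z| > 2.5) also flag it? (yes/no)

yes

z = (232.4 − 91.72) / 45.33 = 3.10.
|z| = 3.10 > 2.5.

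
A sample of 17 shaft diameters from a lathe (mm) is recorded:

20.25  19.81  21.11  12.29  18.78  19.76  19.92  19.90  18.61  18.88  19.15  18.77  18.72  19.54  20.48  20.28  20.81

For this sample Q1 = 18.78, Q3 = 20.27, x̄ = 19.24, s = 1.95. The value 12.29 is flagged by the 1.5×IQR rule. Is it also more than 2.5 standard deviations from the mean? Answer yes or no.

yes

z = (12.29 − 19.24) / 1.95 = -3.56.
|z| = 3.56 > 2.5.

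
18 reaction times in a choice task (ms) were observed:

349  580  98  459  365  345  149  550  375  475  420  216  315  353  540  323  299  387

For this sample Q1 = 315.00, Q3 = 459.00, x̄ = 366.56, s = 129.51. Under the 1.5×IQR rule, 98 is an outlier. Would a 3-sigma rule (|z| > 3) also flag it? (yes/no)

no

z = (98 − 366.56) / 129.51 = -2.07.
|z| = 2.07 ≤ 3.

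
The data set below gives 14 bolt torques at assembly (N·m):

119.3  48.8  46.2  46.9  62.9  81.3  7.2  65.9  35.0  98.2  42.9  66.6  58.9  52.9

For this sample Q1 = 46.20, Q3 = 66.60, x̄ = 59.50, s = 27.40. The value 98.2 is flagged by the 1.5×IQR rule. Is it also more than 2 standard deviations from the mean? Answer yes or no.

no

z = (98.2 − 59.50) / 27.40 = 1.41.
|z| = 1.41 ≤ 2.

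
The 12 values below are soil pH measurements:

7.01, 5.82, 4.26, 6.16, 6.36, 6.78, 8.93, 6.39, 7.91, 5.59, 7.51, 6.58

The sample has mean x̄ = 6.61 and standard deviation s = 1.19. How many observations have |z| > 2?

0

Cutoffs: x̄ ± 2s = [4.23, 8.99].
Every value lies within the cutoffs.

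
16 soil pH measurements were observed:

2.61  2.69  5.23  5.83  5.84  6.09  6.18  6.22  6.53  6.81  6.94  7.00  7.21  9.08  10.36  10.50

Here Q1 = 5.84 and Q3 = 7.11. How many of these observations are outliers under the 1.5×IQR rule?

IQR = 1.27; fences at 5.84 − 1.905 = 3.935 and 7.11 + 1.905 = 9.015.
Outside the cutoffs: 2.61, 2.69, 9.08, 10.36, 10.50.

5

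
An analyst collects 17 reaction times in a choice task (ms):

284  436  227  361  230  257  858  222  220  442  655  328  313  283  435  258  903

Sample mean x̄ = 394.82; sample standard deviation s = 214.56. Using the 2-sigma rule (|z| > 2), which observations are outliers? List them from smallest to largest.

Cutoffs at x̄ ± 2s: 394.82 ± 2·214.56 = [-34.30, 823.94].
858: z = 2.16, |z| > 2 → outlier.
903: z = 2.37, |z| > 2 → outlier.
Every other value lies within [-34.30, 823.94].

858, 903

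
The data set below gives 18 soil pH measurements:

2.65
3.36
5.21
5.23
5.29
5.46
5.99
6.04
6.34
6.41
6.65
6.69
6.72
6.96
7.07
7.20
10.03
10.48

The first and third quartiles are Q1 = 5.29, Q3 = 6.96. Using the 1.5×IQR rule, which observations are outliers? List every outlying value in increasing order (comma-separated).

2.65, 10.03, 10.48

IQR = Q3 − Q1 = 6.96 − 5.29 = 1.67.
Lower fence = Q1 − 1.5·IQR = 5.29 − 2.505 = 2.785.
Upper fence = Q3 + 1.5·IQR = 6.96 + 2.505 = 9.465.
2.65 < 2.785 → outlier.
10.03 > 9.465 → outlier.
10.48 > 9.465 → outlier.
All remaining values lie within [2.785, 9.465].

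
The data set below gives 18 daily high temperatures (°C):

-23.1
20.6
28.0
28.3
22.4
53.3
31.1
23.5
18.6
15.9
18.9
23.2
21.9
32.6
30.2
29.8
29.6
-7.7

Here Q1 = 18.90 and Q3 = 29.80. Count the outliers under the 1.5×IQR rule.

IQR = 10.90; fences at 18.90 − 16.35 = 2.55 and 29.80 + 16.35 = 46.15.
Outside the cutoffs: -23.1, -7.7, 53.3.

3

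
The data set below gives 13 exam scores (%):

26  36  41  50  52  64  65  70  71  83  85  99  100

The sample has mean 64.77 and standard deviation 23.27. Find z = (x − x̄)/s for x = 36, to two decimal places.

z = (36 − 64.77) / 23.27 = -1.24.

-1.24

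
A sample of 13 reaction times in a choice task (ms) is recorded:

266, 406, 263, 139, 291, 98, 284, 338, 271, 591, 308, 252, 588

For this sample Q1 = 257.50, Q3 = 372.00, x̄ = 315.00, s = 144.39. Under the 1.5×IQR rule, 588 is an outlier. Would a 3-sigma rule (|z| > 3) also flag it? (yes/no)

z = (588 − 315.00) / 144.39 = 1.89.
|z| = 1.89 ≤ 3.

no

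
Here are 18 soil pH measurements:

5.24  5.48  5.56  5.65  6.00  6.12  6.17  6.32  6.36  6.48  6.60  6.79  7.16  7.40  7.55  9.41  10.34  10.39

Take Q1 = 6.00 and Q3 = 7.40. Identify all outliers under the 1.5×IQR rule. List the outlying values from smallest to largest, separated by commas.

IQR = Q3 − Q1 = 7.40 − 6.00 = 1.40.
Lower fence = Q1 − 1.5·IQR = 6.00 − 2.10 = 3.90.
Upper fence = Q3 + 1.5·IQR = 7.40 + 2.10 = 9.50.
10.34 > 9.50 → outlier.
10.39 > 9.50 → outlier.
All remaining values lie within [3.90, 9.50].

10.34, 10.39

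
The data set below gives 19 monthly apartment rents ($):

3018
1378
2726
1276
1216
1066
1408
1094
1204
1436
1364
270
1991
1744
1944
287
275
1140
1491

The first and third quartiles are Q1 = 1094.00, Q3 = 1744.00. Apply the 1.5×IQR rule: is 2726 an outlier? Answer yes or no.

yes

IQR = Q3 − Q1 = 1744.00 − 1094.00 = 650.00.
Lower fence = Q1 − 1.5·IQR = 1094.00 − 975.00 = 119.00.
Upper fence = Q3 + 1.5·IQR = 1744.00 + 975.00 = 2719.00.
2726 lies above the upper fence.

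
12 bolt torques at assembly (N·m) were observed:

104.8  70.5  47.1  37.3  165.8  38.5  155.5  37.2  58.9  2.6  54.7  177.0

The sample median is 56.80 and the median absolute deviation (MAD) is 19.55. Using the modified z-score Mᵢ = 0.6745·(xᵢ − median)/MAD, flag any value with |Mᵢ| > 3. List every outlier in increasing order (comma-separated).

|Mᵢ| > 3 ⇔ |xᵢ − 56.80| > 3·19.55/0.6745 = 86.95.
So outliers lie outside [-30.15, 143.75].
155.5: M = 3.41 → outlier.
165.8: M = 3.76 → outlier.
177.0: M = 4.15 → outlier.

155.5, 165.8, 177.0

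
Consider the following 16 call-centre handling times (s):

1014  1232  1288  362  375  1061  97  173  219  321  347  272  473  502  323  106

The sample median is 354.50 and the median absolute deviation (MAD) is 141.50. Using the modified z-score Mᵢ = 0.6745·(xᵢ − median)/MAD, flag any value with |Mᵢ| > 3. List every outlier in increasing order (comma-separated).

1014, 1061, 1232, 1288

|Mᵢ| > 3 ⇔ |xᵢ − 354.50| > 3·141.50/0.6745 = 629.36.
So outliers lie outside [-274.86, 983.86].
1014: M = 3.14 → outlier.
1061: M = 3.37 → outlier.
1232: M = 4.18 → outlier.
1288: M = 4.45 → outlier.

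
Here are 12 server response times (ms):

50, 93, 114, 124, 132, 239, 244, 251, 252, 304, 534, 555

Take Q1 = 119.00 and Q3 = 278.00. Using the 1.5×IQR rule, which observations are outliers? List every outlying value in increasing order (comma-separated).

IQR = Q3 − Q1 = 278.00 − 119.00 = 159.00.
Lower fence = Q1 − 1.5·IQR = 119.00 − 238.50 = -119.50.
Upper fence = Q3 + 1.5·IQR = 278.00 + 238.50 = 516.50.
534 > 516.50 → outlier.
555 > 516.50 → outlier.
All remaining values lie within [-119.50, 516.50].

534, 555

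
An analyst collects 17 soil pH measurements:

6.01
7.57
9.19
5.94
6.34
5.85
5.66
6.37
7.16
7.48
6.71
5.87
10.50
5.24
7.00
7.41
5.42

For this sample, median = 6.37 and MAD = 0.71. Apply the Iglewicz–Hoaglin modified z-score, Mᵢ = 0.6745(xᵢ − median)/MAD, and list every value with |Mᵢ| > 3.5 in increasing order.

10.50

|Mᵢ| > 3.5 ⇔ |xᵢ − 6.37| > 3.5·0.71/0.6745 = 3.68.
So outliers lie outside [2.69, 10.05].
10.50: M = 3.92 → outlier.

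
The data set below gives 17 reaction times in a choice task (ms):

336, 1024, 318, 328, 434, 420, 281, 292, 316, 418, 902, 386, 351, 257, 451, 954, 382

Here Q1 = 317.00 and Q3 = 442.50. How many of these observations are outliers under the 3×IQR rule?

3

IQR = 125.50; fences at 317.00 − 376.50 = -59.50 and 442.50 + 376.50 = 819.00.
Outside the cutoffs: 902, 954, 1024.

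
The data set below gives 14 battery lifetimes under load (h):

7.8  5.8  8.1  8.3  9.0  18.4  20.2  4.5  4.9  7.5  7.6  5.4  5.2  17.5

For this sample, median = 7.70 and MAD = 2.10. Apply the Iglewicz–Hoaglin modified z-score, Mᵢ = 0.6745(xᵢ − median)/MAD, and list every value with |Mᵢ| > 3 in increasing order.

|Mᵢ| > 3 ⇔ |xᵢ − 7.70| > 3·2.10/0.6745 = 9.34.
So outliers lie outside [-1.64, 17.04].
17.5: M = 3.15 → outlier.
18.4: M = 3.44 → outlier.
20.2: M = 4.01 → outlier.

17.5, 18.4, 20.2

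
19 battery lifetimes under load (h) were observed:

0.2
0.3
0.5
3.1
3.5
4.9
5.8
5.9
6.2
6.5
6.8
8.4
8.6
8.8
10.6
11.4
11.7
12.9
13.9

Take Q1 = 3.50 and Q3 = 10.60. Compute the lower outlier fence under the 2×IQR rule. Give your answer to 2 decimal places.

-10.70

IQR = Q3 − Q1 = 10.60 − 3.50 = 7.10.
Lower fence = Q1 − 2·IQR = 3.50 − 14.20 = -10.70.
Upper fence = Q3 + 2·IQR = 10.60 + 14.20 = 24.80.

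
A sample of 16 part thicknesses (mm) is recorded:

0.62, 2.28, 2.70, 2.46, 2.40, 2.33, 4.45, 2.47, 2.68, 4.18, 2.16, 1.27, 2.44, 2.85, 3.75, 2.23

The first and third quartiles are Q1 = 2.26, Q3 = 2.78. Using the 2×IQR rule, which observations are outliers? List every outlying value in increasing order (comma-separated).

0.62, 4.18, 4.45

IQR = Q3 − Q1 = 2.78 − 2.26 = 0.52.
Lower fence = Q1 − 2·IQR = 2.26 − 1.04 = 1.22.
Upper fence = Q3 + 2·IQR = 2.78 + 1.04 = 3.82.
0.62 < 1.22 → outlier.
4.18 > 3.82 → outlier.
4.45 > 3.82 → outlier.
All remaining values lie within [1.22, 3.82].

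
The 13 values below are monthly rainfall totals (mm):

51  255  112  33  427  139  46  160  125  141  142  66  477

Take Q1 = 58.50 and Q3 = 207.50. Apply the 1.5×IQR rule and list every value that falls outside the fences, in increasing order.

IQR = Q3 − Q1 = 207.50 − 58.50 = 149.00.
Lower fence = Q1 − 1.5·IQR = 58.50 − 223.50 = -165.00.
Upper fence = Q3 + 1.5·IQR = 207.50 + 223.50 = 431.00.
477 > 431.00 → outlier.
All remaining values lie within [-165.00, 431.00].

477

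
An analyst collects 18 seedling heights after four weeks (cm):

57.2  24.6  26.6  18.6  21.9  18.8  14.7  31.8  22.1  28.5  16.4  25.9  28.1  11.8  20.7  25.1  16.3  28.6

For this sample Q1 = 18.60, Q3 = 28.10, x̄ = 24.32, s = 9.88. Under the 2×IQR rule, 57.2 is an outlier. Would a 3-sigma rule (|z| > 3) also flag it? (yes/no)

z = (57.2 − 24.32) / 9.88 = 3.33.
|z| = 3.33 > 3.

yes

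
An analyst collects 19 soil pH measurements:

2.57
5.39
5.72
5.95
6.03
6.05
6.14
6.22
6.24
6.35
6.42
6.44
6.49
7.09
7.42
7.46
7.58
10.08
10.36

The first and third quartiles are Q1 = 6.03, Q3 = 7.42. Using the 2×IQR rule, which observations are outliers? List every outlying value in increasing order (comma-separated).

IQR = Q3 − Q1 = 7.42 − 6.03 = 1.39.
Lower fence = Q1 − 2·IQR = 6.03 − 2.78 = 3.25.
Upper fence = Q3 + 2·IQR = 7.42 + 2.78 = 10.20.
2.57 < 3.25 → outlier.
10.36 > 10.20 → outlier.
All remaining values lie within [3.25, 10.20].

2.57, 10.36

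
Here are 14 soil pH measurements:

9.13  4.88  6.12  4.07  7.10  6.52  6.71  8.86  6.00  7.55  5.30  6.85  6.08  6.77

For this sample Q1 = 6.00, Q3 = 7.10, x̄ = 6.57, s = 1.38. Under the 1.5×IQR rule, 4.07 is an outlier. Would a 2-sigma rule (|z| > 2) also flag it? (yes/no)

z = (4.07 − 6.57) / 1.38 = -1.81.
|z| = 1.81 ≤ 2.

no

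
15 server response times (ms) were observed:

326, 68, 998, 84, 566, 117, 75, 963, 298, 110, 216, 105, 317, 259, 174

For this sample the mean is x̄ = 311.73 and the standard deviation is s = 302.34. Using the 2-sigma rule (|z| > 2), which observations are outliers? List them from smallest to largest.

Cutoffs at x̄ ± 2s: 311.73 ± 2·302.34 = [-292.95, 916.41].
963: z = 2.15, |z| > 2 → outlier.
998: z = 2.27, |z| > 2 → outlier.
Every other value lies within [-292.95, 916.41].

963, 998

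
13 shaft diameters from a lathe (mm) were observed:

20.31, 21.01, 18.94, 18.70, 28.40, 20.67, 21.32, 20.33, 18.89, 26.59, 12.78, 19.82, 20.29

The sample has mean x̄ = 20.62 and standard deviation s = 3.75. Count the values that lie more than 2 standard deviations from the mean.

Cutoffs: x̄ ± 2s = [13.12, 28.12].
Outside the cutoffs: 12.78, 28.40.

2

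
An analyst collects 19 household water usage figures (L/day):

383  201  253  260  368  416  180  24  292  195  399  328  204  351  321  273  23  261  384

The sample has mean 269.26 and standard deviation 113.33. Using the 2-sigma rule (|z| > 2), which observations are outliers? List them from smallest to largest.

23, 24

Cutoffs at x̄ ± 2s: 269.26 ± 2·113.33 = [42.60, 495.92].
23: z = -2.17, |z| > 2 → outlier.
24: z = -2.16, |z| > 2 → outlier.
Every other value lies within [42.60, 495.92].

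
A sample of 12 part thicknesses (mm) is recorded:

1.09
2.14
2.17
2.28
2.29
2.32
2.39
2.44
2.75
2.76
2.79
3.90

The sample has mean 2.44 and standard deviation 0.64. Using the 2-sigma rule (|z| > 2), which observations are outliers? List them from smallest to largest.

1.09, 3.90

Cutoffs at x̄ ± 2s: 2.44 ± 2·0.64 = [1.16, 3.72].
1.09: z = -2.11, |z| > 2 → outlier.
3.90: z = 2.28, |z| > 2 → outlier.
Every other value lies within [1.16, 3.72].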